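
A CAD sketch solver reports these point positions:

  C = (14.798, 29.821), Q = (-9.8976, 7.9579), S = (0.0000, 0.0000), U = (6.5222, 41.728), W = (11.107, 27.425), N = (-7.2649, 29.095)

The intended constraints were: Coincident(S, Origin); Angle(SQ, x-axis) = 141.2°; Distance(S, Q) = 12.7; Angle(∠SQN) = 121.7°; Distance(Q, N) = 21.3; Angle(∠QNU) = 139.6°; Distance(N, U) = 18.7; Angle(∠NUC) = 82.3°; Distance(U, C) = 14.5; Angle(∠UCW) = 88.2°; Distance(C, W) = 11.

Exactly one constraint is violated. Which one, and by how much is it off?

Distance(C, W) = 11 — off by 6.60.

S = (0.00, 0.00) ✓; SQ at 141.2° ✓; |SQ| = 12.70 ✓; ∠SQN = 121.7° ✓; |QN| = 21.30 ✓; ∠QNU = 139.6° ✓; |NU| = 18.70 ✓; ∠NUC = 82.30° ✓; |UC| = 14.50 ✓; ∠UCW = 88.19° ✓; |CW| = 4.400 ✗.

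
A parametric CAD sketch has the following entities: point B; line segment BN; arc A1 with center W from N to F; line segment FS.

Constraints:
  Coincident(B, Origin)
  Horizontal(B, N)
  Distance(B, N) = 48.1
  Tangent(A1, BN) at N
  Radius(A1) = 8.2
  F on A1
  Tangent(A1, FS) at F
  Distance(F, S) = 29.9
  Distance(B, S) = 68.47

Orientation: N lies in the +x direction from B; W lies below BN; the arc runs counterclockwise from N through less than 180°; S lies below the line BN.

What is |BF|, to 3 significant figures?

43.0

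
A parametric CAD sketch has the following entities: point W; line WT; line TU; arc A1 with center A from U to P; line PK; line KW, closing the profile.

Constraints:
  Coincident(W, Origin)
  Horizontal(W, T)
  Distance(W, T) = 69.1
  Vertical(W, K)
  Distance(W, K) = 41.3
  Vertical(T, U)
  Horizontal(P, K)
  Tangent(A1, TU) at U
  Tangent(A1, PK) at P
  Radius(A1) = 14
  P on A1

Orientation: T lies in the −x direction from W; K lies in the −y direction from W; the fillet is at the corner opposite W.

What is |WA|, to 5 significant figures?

61.492

W and K share the same x with |WK| = 41.3 and K on the −y side, so K = (0.0000, -41.300). The virtual corner opposite W is at (-69.100, -41.300). Tangency of A1 to TU means the radius AU is perpendicular to TU and tangency of A1 to PK means the radius AP is perpendicular to PK, with radius 14.0, so the center A sits 14.0 in from both sides at A = (-55.100, -27.300). Then |WA| = |A − W| = 61.492.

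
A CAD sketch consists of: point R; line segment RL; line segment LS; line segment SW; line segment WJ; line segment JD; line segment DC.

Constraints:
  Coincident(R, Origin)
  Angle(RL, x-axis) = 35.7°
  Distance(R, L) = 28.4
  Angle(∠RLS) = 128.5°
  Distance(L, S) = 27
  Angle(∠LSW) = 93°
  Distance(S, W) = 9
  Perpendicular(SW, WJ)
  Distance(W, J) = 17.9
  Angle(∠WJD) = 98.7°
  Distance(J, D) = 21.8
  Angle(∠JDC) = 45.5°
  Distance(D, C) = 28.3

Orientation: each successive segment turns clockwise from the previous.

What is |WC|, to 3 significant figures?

5.29

R is at the origin; RL runs at 35.7° with length 28.4, so L = (23.1, 16.6). ∠RLS = 128.5° gives LS at -15.8° from the x-axis; with |LS| = 27.0, S = (49.0, 9.22). ∠LSW = 93.0° gives SW at -103° from the x-axis; with |SW| = 9.0, W = (47.0, 0.445). The perpendicularity gives WJ at right angles to SW, so WJ runs at 167°; with |WJ| = 17.9, J = (29.6, 4.41). ∠WJD = 98.7° gives JD at 85.9° from the x-axis; with |JD| = 21.8, D = (31.2, 26.2). ∠JDC = 45.5° gives DC at -48.6° from the x-axis; with |DC| = 28.3, C = (49.9, 4.93). Then |WC| = |C − W| = 5.29.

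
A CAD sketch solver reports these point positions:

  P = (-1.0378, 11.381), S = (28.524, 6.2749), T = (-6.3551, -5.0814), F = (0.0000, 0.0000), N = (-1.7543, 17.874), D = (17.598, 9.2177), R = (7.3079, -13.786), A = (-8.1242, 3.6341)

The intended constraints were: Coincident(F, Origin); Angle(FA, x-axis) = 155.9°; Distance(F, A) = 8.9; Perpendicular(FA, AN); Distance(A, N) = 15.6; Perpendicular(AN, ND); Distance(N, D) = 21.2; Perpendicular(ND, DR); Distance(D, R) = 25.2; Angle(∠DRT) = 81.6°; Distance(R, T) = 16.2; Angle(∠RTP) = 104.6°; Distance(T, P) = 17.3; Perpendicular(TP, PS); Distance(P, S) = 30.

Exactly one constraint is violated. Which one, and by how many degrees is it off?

Perpendicular(TP, PS) — off by 8.10°.

F = (0.00, 0.00) ✓; FA at 155.9° ✓; |FA| = 8.900 ✓; ∠(FA, AN) = 90.00° ✓; |AN| = 15.60 ✓; ∠(AN, ND) = 90.00° ✓; |ND| = 21.20 ✓; ∠(ND, DR) = 90.00° ✓; |DR| = 25.20 ✓; ∠DRT = 81.60° ✓; |RT| = 16.20 ✓; ∠RTP = 104.6° ✓; |TP| = 17.30 ✓; ∠(TP, PS) = 81.90° ✗; |PS| = 30.00 ✓.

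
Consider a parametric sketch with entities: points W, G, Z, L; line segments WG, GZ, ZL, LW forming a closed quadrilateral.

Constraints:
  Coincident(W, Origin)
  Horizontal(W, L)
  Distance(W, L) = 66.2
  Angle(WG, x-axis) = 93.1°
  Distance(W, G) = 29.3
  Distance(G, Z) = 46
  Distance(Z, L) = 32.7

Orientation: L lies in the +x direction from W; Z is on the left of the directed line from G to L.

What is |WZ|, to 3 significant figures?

50.3

W is at the origin; W and L share the same y with |WL| = 66.2 and L in +x, so L = (66.2, 0). WG runs at 93.1° with |WG| = 29.3, so G = (-1.58, 29.3). Z is determined by |GZ| = 46.0 and |ZL| = 32.7 together: it lies at the intersection of circle(G, 46.0) and circle(L, 32.7). With |GL| = 73.8, the foot of the radical line on GL is 44.0 from G and the perpendicular offset is √(46.0² − 44.0²) = 13.4. Taking the left-of-GL solution: Z = (44.1, 24.1).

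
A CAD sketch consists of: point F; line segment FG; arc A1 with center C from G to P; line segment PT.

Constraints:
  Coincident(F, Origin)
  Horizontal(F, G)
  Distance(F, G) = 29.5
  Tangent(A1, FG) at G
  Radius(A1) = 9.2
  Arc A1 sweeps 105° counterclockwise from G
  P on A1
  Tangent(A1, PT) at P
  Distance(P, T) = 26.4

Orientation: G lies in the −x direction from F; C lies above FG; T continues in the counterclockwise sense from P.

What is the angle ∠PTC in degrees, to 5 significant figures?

19.213°

On A1, G sits at bearing -90° from C; a 105° counterclockwise sweep puts P at bearing 15°, so P = C + 9.2·(cos 15°, sin 15°) = (-20.613, 11.581). The tangent condition forces CP to be normal to PT, so PT runs along (−sin 15°, cos 15°); with |PT| = 26.4, T = (-27.446, 37.082). Then cos ∠PTC = TP·TC / (|TP||TC|), giving 19.213°.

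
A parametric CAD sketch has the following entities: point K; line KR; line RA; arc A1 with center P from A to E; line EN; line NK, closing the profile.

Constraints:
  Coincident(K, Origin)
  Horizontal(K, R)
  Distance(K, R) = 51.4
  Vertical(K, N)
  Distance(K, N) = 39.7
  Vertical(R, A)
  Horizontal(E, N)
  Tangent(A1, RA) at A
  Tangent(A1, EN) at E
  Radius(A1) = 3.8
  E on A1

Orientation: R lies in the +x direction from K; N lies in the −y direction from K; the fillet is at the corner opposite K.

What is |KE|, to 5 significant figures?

61.983

K is at the origin; KR is horizontal with |KR| = 51.4 and R on the +x side, so R = (51.400, 0.0000). K and N share the same x with |KN| = 39.7 and N on the −y side, so N = (0.0000, -39.700). The virtual corner opposite K is at (51.400, -39.700). Since A1 is tangent to RA there, PA ⟂ RA and the tangent condition forces PE to be normal to EN, with radius 3.8, so the center P sits 3.8 in from both sides at P = (47.600, -35.900). That places the tangent points at A = (51.400, -35.900) on RA and E = (47.600, -39.700) on EN. Then |KE| = |E − K| = 61.983.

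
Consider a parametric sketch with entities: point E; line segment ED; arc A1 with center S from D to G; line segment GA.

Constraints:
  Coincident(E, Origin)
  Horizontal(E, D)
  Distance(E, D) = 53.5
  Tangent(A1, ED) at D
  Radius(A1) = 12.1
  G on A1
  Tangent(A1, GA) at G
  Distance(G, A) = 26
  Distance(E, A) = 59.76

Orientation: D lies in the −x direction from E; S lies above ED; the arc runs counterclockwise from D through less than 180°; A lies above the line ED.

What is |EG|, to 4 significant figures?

43.70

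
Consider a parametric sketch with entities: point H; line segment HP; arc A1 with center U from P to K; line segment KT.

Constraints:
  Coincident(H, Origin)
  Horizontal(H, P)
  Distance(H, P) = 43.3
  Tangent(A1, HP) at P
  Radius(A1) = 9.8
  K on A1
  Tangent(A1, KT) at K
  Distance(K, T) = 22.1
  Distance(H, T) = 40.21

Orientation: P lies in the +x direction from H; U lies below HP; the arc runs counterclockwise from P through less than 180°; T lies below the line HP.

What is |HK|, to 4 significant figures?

34.60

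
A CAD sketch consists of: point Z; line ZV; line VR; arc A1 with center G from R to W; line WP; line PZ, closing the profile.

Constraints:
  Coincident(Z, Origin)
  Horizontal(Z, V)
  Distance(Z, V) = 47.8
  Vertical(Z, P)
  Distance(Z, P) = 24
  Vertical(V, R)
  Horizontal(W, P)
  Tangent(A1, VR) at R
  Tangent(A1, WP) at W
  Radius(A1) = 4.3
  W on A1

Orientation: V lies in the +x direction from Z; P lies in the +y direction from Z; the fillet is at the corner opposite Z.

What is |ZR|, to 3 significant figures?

51.7

The virtual corner opposite Z is at (47.8, 24.0). A1 meets VR tangentially, so GR is at right angles to VR and the tangent condition forces GW to be normal to WP, with radius 4.3, so the center G sits 4.3 in from both sides at G = (43.5, 19.7). That places the tangent points at R = (47.8, 19.7) on VR and W = (43.5, 24.0) on WP. Then |ZR| = |R − Z| = 51.7.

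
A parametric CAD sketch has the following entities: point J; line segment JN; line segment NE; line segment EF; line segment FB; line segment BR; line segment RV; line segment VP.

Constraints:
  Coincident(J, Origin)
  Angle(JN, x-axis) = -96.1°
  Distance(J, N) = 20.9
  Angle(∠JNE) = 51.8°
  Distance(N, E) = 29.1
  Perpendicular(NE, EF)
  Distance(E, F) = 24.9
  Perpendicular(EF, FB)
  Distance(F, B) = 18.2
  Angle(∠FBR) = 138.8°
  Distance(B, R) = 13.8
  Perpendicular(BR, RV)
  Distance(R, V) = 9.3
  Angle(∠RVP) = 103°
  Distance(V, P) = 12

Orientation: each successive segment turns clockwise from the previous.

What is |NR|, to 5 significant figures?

15.819

J is at the origin; JN runs at -96.1° with length 20.9, so N = (-2.2209, -20.782). ∠JNE = 51.8° gives NE at 135.70° from the x-axis; with |NE| = 29.1, E = (-23.048, -0.45778). NE ⟂ EF, so EF runs at 45.700°; with |EF| = 24.9, F = (-5.6570, 17.363). EF ⟂ FB, so FB runs at -44.300°; with |FB| = 18.2, B = (7.3686, 4.6518). ∠FBR = 138.8° gives BR at -85.500° from the x-axis; with |BR| = 13.8, R = (8.4513, -9.1056). Then |NR| = |R − N| = 15.819.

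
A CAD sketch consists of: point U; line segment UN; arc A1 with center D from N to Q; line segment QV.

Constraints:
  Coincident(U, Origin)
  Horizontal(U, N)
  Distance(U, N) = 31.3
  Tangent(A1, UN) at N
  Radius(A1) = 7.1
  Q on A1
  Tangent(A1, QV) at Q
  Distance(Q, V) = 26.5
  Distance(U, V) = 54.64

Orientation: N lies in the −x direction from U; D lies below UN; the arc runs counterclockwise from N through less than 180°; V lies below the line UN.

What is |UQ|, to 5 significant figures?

38.505

Checks: |DQ| = 7.100 ✓; ∠(DQ, QV) = 90.00° ✓; |QV| = 26.50 ✓; |UV| = 54.64 ✓.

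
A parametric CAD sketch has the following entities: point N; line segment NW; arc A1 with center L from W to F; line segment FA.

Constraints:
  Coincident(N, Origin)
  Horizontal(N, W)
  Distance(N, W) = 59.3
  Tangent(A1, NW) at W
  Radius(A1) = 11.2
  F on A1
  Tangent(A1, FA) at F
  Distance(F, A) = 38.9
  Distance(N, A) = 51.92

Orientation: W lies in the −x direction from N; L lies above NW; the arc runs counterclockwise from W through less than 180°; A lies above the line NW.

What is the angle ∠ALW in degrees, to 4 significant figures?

137.4°

N is at the origin; N and W share the same y with |NW| = 59.3 and W on the −x side, so W = (-59.30, 0.000). A1 meets NW tangentially, so LW is at right angles to NW, so L = W + (0, 11.2) = (-59.30, 11.20). Since LF ⟂ FA (tangency), |LA| = √(11.2² + 38.9²) = 40.48 regardless of where F sits on A1. So A lies on both circle(N, 51.92) and circle(L, 40.48); the above-NW intersection is A = (-31.88, 40.98). F is the foot of the tangent from A: F = (-49.28, 6.189).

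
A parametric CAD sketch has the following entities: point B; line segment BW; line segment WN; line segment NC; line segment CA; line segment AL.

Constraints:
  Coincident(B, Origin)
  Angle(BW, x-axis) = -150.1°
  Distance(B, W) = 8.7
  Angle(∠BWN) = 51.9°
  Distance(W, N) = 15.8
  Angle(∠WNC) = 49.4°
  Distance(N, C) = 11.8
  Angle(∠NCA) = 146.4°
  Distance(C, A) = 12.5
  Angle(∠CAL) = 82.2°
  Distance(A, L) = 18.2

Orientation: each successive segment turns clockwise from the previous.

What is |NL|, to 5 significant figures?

22.949

B is at the origin; BW runs at -150.1° with length 8.7, so W = (-7.5420, -4.3368). ∠BWN = 51.9° gives WN at 81.800° from the x-axis; with |WN| = 15.8, N = (-5.2885, 11.302). ∠WNC = 49.4° gives NC at -48.800° from the x-axis; with |NC| = 11.8, C = (2.4841, 2.4231). ∠NCA = 146.4° gives CA at -82.400° from the x-axis; with |CA| = 12.5, A = (4.1373, -9.9671). ∠CAL = 82.2° gives AL at 179.80° from the x-axis; with |AL| = 18.2, L = (-14.063, -9.9035). Then |NL| = |L − N| = 22.949.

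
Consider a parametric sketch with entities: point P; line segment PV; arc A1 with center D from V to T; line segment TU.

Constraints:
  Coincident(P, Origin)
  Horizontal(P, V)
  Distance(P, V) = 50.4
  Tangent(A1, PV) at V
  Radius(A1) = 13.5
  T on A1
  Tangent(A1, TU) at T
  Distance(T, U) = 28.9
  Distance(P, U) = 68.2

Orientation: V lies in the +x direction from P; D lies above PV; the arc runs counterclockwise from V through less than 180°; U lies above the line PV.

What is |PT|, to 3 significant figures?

65.5

P is at the origin; P and V share the same y with |PV| = 50.4 and V on the +x side, so V = (50.4, 0.00). The tangent condition forces DV to be normal to PV, so D = V + (0, 13.5) = (50.4, 13.5). Since DT ⟂ TU (tangency), |DU| = √(13.5² + 28.9²) = 31.9 regardless of where T sits on A1. So U lies on both circle(P, 68.2) and circle(D, 31.9); the above-PV intersection is U = (50.9, 45.4). T is the foot of the tangent from U: T = (62.7, 19.0).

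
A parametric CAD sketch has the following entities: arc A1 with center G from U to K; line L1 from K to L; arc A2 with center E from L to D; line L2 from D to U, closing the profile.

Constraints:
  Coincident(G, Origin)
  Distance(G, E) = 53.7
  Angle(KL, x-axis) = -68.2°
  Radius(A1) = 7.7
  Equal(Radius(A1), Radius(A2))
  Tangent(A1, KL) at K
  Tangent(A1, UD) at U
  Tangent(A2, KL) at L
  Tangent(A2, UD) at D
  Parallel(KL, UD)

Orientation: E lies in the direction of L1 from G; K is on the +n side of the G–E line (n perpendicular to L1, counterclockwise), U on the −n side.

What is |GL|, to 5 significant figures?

54.249

The slot axis is L1's direction at -68.2°, so u = (cos -68.2°, sin -68.2°) = (0.37137, -0.92849) and n = (−sin -68.2°, cos -68.2°) = (0.92849, 0.37137). G is at the origin and E lies 53.7 along u from G, so E = 53.7·u = (19.942, -49.860). Tangency of A1 to both parallel lines with radius 7.7 puts K and U at G ± 7.7·n: K = (7.1493, 2.8595), U = (-7.1493, -2.8595). Equal radii place L and D the same way about E: L = E + 7.7·n = (27.092, -47.000), D = E − 7.7·n = (12.793, -52.719). Then |GL| = |L − G| = 54.249.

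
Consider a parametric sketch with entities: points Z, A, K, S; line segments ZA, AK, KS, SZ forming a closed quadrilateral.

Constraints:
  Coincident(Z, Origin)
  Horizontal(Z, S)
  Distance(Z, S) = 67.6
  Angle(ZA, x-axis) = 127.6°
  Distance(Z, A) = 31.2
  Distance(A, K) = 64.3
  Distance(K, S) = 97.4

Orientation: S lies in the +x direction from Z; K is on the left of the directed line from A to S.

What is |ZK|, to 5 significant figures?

81.574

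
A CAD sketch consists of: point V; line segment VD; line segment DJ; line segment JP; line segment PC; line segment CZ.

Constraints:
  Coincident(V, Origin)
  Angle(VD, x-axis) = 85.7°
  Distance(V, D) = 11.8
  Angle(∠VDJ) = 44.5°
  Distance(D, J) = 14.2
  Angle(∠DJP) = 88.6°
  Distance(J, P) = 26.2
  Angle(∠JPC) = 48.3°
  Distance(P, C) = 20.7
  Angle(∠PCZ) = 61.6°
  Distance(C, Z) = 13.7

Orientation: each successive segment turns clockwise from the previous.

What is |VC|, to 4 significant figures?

10.66

V is at the origin; VD runs at 85.7° with length 11.8, so D = (0.8847, 11.77). ∠VDJ = 44.5° gives DJ at -49.80° from the x-axis; with |DJ| = 14.2, J = (10.05, 0.9209). ∠DJP = 88.6° gives JP at -141.2° from the x-axis; with |JP| = 26.2, P = (-10.37, -15.50). ∠JPC = 48.3° gives PC at 87.10° from the x-axis; with |PC| = 20.7, C = (-9.321, 5.177). Then |VC| = |C − V| = 10.66.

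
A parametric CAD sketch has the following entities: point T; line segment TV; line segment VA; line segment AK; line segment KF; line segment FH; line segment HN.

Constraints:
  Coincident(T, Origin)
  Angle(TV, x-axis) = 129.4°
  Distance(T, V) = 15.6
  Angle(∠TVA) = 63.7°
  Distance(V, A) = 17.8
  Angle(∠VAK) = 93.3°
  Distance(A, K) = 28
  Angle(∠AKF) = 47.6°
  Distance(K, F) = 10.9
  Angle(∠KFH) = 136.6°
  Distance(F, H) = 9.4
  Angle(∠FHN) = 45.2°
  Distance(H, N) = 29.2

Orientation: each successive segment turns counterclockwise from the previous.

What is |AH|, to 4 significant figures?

14.26

T is at the origin; TV runs at 129.4° with length 15.6, so V = (-9.902, 12.05). ∠TVA = 63.7° gives VA at -114.3° from the x-axis; with |VA| = 17.8, A = (-17.23, -4.168). ∠VAK = 93.3° gives AK at -27.60° from the x-axis; with |AK| = 28.0, K = (7.587, -17.14). ∠AKF = 47.6° gives KF at 104.8° from the x-axis; with |KF| = 10.9, F = (4.803, -6.602). ∠KFH = 136.6° gives FH at 148.2° from the x-axis; with |FH| = 9.4, H = (-3.186, -1.649). Then |AH| = |H − A| = 14.26.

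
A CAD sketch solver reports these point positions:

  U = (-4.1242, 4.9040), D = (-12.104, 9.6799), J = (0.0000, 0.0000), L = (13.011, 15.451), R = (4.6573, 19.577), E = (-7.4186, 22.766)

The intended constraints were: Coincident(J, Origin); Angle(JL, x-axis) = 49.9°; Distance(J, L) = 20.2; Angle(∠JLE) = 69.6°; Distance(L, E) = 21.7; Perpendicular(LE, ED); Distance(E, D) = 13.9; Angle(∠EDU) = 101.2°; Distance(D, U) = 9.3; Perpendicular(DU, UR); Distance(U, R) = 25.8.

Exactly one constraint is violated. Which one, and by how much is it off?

Distance(U, R) = 25.8 — off by 8.70.

J = (0.00, 0.00) ✓; JL at 49.90° ✓; |JL| = 20.20 ✓; ∠JLE = 69.60° ✓; |LE| = 21.70 ✓; ∠(LE, ED) = 90.00° ✓; |ED| = 13.90 ✓; ∠EDU = 101.2° ✓; |DU| = 9.300 ✓; ∠(DU, UR) = 90.00° ✓; |UR| = 17.10 ✗.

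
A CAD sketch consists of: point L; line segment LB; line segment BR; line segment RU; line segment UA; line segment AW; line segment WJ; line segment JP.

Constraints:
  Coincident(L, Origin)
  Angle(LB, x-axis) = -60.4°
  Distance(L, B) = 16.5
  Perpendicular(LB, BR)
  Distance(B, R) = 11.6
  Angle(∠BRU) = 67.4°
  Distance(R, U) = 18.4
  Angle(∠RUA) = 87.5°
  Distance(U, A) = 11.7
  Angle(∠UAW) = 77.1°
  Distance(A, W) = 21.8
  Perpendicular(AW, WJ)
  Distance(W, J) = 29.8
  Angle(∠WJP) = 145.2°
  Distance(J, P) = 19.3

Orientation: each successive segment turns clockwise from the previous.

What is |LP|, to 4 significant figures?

39.55

L is at the origin; LB runs at -60.4° with length 16.5, so B = (8.150, -14.35). LB ⟂ BR, so BR runs at -150.4°; with |BR| = 11.6, R = (-1.936, -20.08). ∠BRU = 67.4° gives RU at 97.00° from the x-axis; with |RU| = 18.4, U = (-4.178, -1.814). ∠RUA = 87.5° gives UA at 4.500° from the x-axis; with |UA| = 11.7, A = (7.485, -0.8956). ∠UAW = 77.1° gives AW at -98.40° from the x-axis; with |AW| = 21.8, W = (4.301, -22.46). AW is perpendicular to WJ, so WJ runs at 171.6°; with |WJ| = 29.8, J = (-25.18, -18.11). ∠WJP = 145.2° gives JP at 136.8° from the x-axis; with |JP| = 19.3, P = (-39.25, -4.897). Then |LP| = |P − L| = 39.55.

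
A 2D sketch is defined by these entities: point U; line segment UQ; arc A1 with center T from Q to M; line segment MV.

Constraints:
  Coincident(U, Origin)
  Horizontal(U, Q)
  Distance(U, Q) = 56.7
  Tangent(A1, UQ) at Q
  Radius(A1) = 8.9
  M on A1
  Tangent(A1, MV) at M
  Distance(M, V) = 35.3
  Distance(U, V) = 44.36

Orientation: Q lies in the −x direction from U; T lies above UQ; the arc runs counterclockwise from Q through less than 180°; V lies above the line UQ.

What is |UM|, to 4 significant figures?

49.49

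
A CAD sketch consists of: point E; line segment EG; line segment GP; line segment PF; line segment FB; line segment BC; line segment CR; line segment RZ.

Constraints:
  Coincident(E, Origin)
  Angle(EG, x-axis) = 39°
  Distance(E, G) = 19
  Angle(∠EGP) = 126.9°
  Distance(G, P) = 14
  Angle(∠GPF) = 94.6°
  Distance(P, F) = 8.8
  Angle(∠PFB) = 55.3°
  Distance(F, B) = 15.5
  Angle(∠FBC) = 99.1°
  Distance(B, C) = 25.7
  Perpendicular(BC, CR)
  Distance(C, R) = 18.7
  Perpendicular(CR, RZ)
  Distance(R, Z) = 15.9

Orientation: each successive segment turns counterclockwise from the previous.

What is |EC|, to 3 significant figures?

44.0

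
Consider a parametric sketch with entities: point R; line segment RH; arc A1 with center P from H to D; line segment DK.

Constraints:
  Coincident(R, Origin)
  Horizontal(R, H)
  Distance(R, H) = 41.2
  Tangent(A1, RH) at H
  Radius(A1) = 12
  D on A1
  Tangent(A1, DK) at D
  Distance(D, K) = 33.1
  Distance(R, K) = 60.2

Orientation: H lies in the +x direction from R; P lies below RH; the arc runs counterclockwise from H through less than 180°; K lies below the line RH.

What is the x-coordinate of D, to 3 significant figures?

29.6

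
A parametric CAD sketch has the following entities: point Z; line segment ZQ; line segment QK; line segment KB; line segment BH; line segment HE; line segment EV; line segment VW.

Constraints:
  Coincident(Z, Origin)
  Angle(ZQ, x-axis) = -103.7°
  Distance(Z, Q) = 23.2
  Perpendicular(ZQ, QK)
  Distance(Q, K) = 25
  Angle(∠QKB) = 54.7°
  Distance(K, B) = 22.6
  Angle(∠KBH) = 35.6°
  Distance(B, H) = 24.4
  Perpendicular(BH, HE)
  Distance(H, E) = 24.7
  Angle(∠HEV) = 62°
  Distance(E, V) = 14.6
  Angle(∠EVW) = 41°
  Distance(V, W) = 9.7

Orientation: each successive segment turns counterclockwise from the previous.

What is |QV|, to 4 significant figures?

30.50

The perpendicularity gives HE at right angles to BH, so HE runs at -14.00°; with |HE| = 24.7, E = (28.54, -37.10). ∠HEV = 62.0° gives EV at 104.0° from the x-axis; with |EV| = 14.6, V = (25.01, -22.93). Then |QV| = |V − Q| = 30.50.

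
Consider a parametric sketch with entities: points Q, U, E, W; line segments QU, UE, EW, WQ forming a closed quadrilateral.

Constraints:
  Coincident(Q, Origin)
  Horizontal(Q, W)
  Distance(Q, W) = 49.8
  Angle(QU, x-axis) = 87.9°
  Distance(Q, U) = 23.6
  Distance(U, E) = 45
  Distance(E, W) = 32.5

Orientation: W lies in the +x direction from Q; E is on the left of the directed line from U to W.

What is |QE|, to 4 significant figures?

55.34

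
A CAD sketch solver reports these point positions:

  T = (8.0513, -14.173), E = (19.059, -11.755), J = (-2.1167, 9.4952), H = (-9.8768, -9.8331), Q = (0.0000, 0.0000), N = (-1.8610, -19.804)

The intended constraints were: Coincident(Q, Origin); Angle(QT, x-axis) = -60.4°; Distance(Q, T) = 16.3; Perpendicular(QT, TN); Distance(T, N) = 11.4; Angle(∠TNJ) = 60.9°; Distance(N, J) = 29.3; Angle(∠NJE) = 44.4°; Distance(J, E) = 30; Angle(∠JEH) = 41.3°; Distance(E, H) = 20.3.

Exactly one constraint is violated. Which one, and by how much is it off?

Distance(E, H) = 20.3 — off by 8.70.

Q = (0.00, 0.00) ✓; QT at -60.40° ✓; |QT| = 16.30 ✓; ∠(QT, TN) = 90.00° ✓; |TN| = 11.40 ✓; ∠TNJ = 60.90° ✓; |NJ| = 29.30 ✓; ∠NJE = 44.40° ✓; |JE| = 30.00 ✓; ∠JEH = 41.30° ✓; |EH| = 29.00 ✗.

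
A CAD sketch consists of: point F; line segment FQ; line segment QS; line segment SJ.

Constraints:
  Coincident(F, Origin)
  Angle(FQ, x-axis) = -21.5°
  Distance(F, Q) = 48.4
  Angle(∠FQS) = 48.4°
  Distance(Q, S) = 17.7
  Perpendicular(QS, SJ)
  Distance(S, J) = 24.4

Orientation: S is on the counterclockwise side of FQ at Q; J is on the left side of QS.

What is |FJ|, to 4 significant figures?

18.64

F is at the origin; FQ runs at -21.5° with length 48.4, so Q = 48.4·(cos -21.5°, sin -21.5°) = (45.03, -17.74). ∠FQS = 48.4°, so QS runs at -21.5° + (180° − 48.4°) = 110.1° from the x-axis; with |QS| = 17.7, S = Q + 17.7·(cos 110.1°, sin 110.1°) = (38.95, -1.117). The perpendicularity gives SJ at right angles to QS; with |SJ| = 24.4 on the left of QS, J = S + 24.4·(-0.9391, -0.3437) = (16.04, -9.502). Then |FJ| = |J − F| = 18.64.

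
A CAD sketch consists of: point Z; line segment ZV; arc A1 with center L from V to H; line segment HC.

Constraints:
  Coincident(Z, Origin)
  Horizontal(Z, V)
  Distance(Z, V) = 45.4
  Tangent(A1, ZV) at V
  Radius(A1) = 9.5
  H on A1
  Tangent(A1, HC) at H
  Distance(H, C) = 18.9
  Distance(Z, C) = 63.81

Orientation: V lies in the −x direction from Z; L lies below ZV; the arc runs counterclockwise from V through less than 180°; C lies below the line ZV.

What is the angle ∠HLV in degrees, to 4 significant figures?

79.87°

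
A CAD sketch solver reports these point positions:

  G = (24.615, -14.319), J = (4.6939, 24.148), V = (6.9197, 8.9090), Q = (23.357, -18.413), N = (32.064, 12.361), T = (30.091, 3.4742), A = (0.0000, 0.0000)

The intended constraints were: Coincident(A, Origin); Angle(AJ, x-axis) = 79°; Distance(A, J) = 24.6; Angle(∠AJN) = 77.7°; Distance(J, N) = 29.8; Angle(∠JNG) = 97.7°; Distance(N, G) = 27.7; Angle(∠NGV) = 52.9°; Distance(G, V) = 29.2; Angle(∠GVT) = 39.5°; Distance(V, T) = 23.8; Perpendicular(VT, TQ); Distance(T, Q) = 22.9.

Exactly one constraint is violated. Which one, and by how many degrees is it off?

Perpendicular(VT, TQ) — off by 3.90°.

A = (0.00, 0.00) ✓; AJ at 79.00° ✓; |AJ| = 24.60 ✓; ∠AJN = 77.70° ✓; |JN| = 29.80 ✓; ∠JNG = 97.70° ✓; |NG| = 27.70 ✓; ∠NGV = 52.90° ✓; |GV| = 29.20 ✓; ∠GVT = 39.50° ✓; |VT| = 23.80 ✓; ∠(VT, TQ) = 93.90° ✗; |TQ| = 22.90 ✓.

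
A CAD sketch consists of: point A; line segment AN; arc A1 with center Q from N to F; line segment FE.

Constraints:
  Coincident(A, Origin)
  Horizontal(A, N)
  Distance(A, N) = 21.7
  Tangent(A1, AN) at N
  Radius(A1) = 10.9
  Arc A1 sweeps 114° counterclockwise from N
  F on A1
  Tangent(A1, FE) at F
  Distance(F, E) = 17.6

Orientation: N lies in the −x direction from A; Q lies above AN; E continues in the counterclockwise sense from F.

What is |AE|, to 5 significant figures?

36.660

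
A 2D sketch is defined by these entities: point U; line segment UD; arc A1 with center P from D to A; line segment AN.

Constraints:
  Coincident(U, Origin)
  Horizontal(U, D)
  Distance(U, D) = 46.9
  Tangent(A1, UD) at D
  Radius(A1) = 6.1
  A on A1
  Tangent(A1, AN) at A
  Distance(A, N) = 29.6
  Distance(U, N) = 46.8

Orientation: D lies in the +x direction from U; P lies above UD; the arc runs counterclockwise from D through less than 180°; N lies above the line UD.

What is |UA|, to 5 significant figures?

52.604

Checks: ∠(PD, DU) = 90.00° ✓; |PD| = 6.100 ✓; |PA| = 6.100 ✓; ∠(PA, AN) = 90.00° ✓; |AN| = 29.60 ✓; |UN| = 46.80 ✓.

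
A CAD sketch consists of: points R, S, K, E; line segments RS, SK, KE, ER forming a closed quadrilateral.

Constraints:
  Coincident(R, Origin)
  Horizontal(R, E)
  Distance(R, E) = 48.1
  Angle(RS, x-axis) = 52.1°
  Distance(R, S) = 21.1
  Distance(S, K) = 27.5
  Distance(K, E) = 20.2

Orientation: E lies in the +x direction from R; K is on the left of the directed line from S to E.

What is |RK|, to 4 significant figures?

44.49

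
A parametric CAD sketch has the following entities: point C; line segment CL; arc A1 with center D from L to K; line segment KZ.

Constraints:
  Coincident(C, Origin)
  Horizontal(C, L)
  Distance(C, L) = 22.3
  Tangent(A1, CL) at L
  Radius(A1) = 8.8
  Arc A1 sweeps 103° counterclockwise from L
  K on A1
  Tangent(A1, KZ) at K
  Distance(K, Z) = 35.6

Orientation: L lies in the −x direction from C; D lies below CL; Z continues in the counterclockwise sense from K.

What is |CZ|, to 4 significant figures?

50.89

On A1, L sits at bearing 90° from D; a 103° counterclockwise sweep puts K at bearing 193°, so K = D + 8.8·(cos 193°, sin 193°) = (-30.87, -10.78). Tangency of A1 to KZ means the radius DK is perpendicular to KZ, so KZ runs along (−sin 193°, cos 193°); with |KZ| = 35.6, Z = (-22.87, -45.47). Then |CZ| = |Z − C| = 50.89.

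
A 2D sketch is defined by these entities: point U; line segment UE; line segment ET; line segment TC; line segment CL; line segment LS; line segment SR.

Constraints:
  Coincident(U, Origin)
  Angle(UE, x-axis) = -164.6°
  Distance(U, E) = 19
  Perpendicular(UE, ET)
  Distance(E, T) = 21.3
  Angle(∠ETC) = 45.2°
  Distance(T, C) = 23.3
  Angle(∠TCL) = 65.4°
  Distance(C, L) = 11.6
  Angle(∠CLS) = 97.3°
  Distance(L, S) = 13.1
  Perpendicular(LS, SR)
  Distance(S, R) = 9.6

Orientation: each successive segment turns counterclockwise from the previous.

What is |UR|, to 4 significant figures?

20.12

∠CLS = 97.3° gives LS at -102.5° from the x-axis; with |LS| = 13.1, S = (-15.47, -17.10). The perpendicularity gives SR at right angles to LS, so SR runs at -12.50°; with |SR| = 9.6, R = (-6.097, -19.18). Then |UR| = |R − U| = 20.12.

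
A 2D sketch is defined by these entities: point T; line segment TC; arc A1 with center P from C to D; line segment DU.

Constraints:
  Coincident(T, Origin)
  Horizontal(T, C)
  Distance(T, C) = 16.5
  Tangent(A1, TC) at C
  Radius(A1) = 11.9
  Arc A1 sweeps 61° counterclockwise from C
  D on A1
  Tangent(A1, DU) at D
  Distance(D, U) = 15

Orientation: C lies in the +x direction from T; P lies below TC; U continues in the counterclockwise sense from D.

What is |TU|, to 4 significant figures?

19.29

On A1, C sits at bearing 90° from P; a 61° counterclockwise sweep puts D at bearing 151°, so D = P + 11.9·(cos 151°, sin 151°) = (6.092, -6.131). A1 meets DU tangentially, so PD is at right angles to DU, so DU runs along (−sin 151°, cos 151°); with |DU| = 15.0, U = (-1.180, -19.25). Then |TU| = |U − T| = 19.29.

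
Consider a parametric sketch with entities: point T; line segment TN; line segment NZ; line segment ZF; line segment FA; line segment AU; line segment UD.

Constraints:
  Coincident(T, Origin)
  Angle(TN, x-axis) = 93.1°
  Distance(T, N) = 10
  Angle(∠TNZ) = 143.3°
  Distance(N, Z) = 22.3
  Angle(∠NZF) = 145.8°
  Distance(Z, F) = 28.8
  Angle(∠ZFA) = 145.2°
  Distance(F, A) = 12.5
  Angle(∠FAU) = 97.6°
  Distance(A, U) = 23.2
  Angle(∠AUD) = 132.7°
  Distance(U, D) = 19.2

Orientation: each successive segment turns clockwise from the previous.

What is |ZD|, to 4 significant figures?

34.37

T is at the origin; TN runs at 93.1° with length 10.0, so N = (-0.5408, 9.985). ∠TNZ = 143.3° gives NZ at 56.40° from the x-axis; with |NZ| = 22.3, Z = (11.80, 28.56). ∠NZF = 145.8° gives ZF at 22.20° from the x-axis; with |ZF| = 28.8, F = (38.46, 39.44). ∠ZFA = 145.2° gives FA at -12.60° from the x-axis; with |FA| = 12.5, A = (50.66, 36.71). ∠FAU = 97.6° gives AU at -95.00° from the x-axis; with |AU| = 23.2, U = (48.64, 13.60). ∠AUD = 132.7° gives UD at -142.3° from the x-axis; with |UD| = 19.2, D = (33.45, 1.861). Then |ZD| = |D − Z| = 34.37.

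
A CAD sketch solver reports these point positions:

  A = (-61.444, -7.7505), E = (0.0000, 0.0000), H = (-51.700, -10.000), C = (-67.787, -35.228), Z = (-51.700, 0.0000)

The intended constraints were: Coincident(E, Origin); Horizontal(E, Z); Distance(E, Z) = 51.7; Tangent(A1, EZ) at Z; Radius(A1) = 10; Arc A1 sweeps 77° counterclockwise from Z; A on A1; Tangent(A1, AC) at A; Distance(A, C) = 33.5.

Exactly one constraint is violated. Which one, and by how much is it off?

Distance(A, C) = 33.5 — off by 5.30.

E = (0.00, 0.00) ✓; E.y = 0.00, Z.y = 0.00 ✓; |EZ| = 51.70 ✓; ∠(HZ, ZE) = 90.00° ✓; |HZ| = 10.00 ✓; bearing(H→A) − bearing(H→Z) = 77.00° ✓; |HA| = 10.00 ✓; ∠(HA, AC) = 90.00° ✓; |AC| = 28.20 ✗.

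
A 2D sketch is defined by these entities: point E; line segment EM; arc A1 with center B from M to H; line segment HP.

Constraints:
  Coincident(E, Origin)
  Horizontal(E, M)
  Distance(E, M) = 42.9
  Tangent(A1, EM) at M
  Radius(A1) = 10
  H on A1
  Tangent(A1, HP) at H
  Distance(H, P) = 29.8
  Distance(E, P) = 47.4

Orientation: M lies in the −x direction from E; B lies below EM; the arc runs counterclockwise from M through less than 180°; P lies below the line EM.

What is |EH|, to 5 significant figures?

52.735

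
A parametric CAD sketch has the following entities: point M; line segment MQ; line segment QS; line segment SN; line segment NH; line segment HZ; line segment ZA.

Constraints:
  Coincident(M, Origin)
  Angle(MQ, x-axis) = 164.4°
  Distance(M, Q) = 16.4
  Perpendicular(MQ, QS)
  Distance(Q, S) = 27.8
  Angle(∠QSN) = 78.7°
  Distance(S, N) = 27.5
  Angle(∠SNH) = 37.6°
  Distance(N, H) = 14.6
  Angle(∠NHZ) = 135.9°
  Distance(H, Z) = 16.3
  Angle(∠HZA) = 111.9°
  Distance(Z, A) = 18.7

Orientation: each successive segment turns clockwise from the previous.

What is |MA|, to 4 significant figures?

44.07

∠NHZ = 135.9° gives HZ at 146.6° from the x-axis; with |HZ| = 16.3, Z = (-11.75, 25.01). ∠HZA = 111.9° gives ZA at 78.50° from the x-axis; with |ZA| = 18.7, A = (-8.021, 43.33). Then |MA| = |A − M| = 44.07.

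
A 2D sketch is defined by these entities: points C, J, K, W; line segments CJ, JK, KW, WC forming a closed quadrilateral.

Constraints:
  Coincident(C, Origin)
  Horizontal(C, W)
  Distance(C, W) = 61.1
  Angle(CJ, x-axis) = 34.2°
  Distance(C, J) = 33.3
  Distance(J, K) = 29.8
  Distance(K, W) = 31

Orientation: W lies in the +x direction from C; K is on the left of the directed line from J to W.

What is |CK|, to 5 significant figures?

62.803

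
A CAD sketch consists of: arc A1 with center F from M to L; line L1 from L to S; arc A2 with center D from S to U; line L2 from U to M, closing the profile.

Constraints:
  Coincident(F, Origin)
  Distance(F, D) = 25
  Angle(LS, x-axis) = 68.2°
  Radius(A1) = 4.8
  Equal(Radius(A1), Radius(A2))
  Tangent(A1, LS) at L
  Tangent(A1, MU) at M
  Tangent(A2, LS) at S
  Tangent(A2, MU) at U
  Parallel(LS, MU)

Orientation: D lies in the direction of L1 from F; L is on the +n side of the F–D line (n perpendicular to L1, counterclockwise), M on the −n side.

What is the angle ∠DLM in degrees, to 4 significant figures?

79.13°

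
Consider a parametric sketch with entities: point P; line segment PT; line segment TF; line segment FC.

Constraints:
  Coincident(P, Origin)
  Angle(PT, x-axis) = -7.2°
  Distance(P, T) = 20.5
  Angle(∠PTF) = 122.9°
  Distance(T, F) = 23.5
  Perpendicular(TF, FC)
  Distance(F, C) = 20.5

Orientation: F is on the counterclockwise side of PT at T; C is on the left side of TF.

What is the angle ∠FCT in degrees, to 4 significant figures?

48.90°

P is at the origin; PT runs at -7.2° with length 20.5, so T = 20.5·(cos -7.2°, sin -7.2°) = (20.34, -2.569). ∠PTF = 122.9°, so TF runs at -7.2° + (180° − 122.9°) = 49.90° from the x-axis; with |TF| = 23.5, F = T + 23.5·(cos 49.90°, sin 49.90°) = (35.48, 15.41). TF is perpendicular to FC; with |FC| = 20.5 on the left of TF, C = F + 20.5·(-0.7649, 0.6441) = (19.79, 28.61). Then cos ∠FCT = CF·CT / (|CF||CT|), giving 48.90°.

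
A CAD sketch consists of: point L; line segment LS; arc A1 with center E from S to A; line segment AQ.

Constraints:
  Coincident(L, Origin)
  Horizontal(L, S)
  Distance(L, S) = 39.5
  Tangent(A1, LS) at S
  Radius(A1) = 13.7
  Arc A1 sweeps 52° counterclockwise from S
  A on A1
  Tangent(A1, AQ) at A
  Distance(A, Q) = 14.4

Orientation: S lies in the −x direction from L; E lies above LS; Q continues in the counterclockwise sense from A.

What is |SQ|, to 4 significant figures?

25.74

On A1, S sits at bearing -90° from E; a 52° counterclockwise sweep puts A at bearing -38°, so A = E + 13.7·(cos -38°, sin -38°) = (-28.70, 5.265). A1 meets AQ tangentially, so EA is at right angles to AQ, so AQ runs along (−sin -38°, cos -38°); with |AQ| = 14.4, Q = (-19.84, 16.61). Then |SQ| = |Q − S| = 25.74.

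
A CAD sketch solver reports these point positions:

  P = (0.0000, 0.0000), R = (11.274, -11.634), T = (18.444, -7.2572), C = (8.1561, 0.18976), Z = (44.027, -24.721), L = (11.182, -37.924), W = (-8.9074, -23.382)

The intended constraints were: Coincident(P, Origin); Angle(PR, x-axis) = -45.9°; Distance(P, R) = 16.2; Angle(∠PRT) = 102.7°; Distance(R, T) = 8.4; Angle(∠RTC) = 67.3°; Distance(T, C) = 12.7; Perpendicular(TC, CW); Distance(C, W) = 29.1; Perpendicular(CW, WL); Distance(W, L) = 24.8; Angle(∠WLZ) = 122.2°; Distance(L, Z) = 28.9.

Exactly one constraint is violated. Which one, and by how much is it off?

Distance(L, Z) = 28.9 — off by 6.50.

P = (0.00, 0.00) ✓; PR at -45.90° ✓; |PR| = 16.20 ✓; ∠PRT = 102.7° ✓; |RT| = 8.400 ✓; ∠RTC = 67.30° ✓; |TC| = 12.70 ✓; ∠(TC, CW) = 90.00° ✓; |CW| = 29.10 ✓; ∠(CW, WL) = 90.00° ✓; |WL| = 24.80 ✓; ∠WLZ = 122.2° ✓; |LZ| = 35.40 ✗.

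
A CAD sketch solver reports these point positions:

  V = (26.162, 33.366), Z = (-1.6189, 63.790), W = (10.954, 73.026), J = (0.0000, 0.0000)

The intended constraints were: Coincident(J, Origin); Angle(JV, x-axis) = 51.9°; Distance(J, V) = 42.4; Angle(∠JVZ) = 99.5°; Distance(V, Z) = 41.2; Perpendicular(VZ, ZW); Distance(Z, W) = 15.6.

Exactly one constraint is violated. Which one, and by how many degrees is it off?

Perpendicular(VZ, ZW) — off by 6.10°.

J = (0.00, 0.00) ✓; JV at 51.90° ✓; |JV| = 42.40 ✓; ∠JVZ = 99.50° ✓; |VZ| = 41.20 ✓; ∠(VZ, ZW) = 96.10° ✗; |ZW| = 15.60 ✓.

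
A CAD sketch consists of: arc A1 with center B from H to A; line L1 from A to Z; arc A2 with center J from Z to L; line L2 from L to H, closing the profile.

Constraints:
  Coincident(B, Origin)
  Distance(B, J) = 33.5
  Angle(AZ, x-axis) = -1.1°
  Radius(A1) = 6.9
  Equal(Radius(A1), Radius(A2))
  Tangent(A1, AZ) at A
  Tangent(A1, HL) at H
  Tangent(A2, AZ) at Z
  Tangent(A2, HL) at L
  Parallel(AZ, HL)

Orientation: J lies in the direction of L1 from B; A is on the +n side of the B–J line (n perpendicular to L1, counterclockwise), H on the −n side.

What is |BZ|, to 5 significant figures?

34.203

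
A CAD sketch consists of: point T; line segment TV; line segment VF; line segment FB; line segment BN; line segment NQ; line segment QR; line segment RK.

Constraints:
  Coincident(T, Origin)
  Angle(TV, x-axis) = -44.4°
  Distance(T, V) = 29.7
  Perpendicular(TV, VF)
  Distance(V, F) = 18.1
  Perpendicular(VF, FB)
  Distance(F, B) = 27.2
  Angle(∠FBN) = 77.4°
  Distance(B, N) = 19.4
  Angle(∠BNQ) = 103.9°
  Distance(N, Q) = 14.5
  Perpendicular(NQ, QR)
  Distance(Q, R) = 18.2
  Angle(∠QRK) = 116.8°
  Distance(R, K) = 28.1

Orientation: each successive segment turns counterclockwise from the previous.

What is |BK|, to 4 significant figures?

13.42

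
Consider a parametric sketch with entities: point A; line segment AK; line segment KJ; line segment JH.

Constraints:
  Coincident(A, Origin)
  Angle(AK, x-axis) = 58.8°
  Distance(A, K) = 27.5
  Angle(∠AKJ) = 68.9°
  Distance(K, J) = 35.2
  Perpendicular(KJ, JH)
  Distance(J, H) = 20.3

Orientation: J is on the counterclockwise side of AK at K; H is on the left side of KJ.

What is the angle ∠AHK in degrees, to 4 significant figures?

41.93°

A is at the origin; AK runs at 58.8° with length 27.5, so K = 27.5·(cos 58.8°, sin 58.8°) = (14.25, 23.52). ∠AKJ = 68.9°, so KJ runs at 58.8° + (180° − 68.9°) = 169.9° from the x-axis; with |KJ| = 35.2, J = K + 35.2·(cos 169.9°, sin 169.9°) = (-20.41, 29.70). KJ is perpendicular to JH; with |JH| = 20.3 on the left of KJ, H = J + 20.3·(-0.1754, -0.9845) = (-23.97, 9.710). Then cos ∠AHK = HA·HK / (|HA||HK|), giving 41.93°.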